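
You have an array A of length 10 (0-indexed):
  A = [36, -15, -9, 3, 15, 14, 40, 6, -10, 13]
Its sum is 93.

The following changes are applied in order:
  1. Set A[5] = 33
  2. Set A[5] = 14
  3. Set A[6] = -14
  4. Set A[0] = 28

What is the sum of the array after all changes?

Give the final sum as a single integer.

Initial sum: 93
Change 1: A[5] 14 -> 33, delta = 19, sum = 112
Change 2: A[5] 33 -> 14, delta = -19, sum = 93
Change 3: A[6] 40 -> -14, delta = -54, sum = 39
Change 4: A[0] 36 -> 28, delta = -8, sum = 31

Answer: 31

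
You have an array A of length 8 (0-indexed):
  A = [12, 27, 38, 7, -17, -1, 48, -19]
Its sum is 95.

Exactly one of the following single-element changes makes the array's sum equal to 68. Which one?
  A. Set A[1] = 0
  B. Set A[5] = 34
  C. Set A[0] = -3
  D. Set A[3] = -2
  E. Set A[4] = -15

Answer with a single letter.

Option A: A[1] 27->0, delta=-27, new_sum=95+(-27)=68 <-- matches target
Option B: A[5] -1->34, delta=35, new_sum=95+(35)=130
Option C: A[0] 12->-3, delta=-15, new_sum=95+(-15)=80
Option D: A[3] 7->-2, delta=-9, new_sum=95+(-9)=86
Option E: A[4] -17->-15, delta=2, new_sum=95+(2)=97

Answer: A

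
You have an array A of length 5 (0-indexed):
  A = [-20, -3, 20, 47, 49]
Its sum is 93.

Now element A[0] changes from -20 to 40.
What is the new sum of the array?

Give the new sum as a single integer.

Answer: 153

Derivation:
Old value at index 0: -20
New value at index 0: 40
Delta = 40 - -20 = 60
New sum = old_sum + delta = 93 + (60) = 153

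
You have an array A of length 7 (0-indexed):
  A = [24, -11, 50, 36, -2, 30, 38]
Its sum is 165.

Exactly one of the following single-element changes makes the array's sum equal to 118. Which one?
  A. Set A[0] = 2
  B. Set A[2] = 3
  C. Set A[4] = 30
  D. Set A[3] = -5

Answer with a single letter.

Option A: A[0] 24->2, delta=-22, new_sum=165+(-22)=143
Option B: A[2] 50->3, delta=-47, new_sum=165+(-47)=118 <-- matches target
Option C: A[4] -2->30, delta=32, new_sum=165+(32)=197
Option D: A[3] 36->-5, delta=-41, new_sum=165+(-41)=124

Answer: B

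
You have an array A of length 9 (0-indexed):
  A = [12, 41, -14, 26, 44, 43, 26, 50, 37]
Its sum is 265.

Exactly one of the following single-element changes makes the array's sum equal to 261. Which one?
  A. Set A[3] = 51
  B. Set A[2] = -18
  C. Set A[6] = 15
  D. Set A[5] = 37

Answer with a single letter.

Answer: B

Derivation:
Option A: A[3] 26->51, delta=25, new_sum=265+(25)=290
Option B: A[2] -14->-18, delta=-4, new_sum=265+(-4)=261 <-- matches target
Option C: A[6] 26->15, delta=-11, new_sum=265+(-11)=254
Option D: A[5] 43->37, delta=-6, new_sum=265+(-6)=259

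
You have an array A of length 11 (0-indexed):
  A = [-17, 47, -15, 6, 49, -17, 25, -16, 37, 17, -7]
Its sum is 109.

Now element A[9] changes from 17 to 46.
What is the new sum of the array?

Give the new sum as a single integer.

Old value at index 9: 17
New value at index 9: 46
Delta = 46 - 17 = 29
New sum = old_sum + delta = 109 + (29) = 138

Answer: 138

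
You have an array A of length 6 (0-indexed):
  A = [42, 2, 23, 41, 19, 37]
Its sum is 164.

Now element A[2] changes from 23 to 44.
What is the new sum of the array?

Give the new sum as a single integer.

Answer: 185

Derivation:
Old value at index 2: 23
New value at index 2: 44
Delta = 44 - 23 = 21
New sum = old_sum + delta = 164 + (21) = 185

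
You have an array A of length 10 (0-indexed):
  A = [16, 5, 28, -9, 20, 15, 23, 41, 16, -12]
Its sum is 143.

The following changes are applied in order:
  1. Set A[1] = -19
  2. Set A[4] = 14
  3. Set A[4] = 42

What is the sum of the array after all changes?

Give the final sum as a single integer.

Initial sum: 143
Change 1: A[1] 5 -> -19, delta = -24, sum = 119
Change 2: A[4] 20 -> 14, delta = -6, sum = 113
Change 3: A[4] 14 -> 42, delta = 28, sum = 141

Answer: 141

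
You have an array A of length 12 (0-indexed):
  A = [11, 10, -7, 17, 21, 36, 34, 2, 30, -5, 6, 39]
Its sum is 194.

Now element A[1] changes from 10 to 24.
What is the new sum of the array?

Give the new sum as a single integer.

Answer: 208

Derivation:
Old value at index 1: 10
New value at index 1: 24
Delta = 24 - 10 = 14
New sum = old_sum + delta = 194 + (14) = 208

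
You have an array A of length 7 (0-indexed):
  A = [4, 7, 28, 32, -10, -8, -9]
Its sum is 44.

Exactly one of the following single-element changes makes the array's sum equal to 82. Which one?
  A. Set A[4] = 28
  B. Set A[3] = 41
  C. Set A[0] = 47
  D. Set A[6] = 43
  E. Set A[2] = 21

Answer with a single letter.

Answer: A

Derivation:
Option A: A[4] -10->28, delta=38, new_sum=44+(38)=82 <-- matches target
Option B: A[3] 32->41, delta=9, new_sum=44+(9)=53
Option C: A[0] 4->47, delta=43, new_sum=44+(43)=87
Option D: A[6] -9->43, delta=52, new_sum=44+(52)=96
Option E: A[2] 28->21, delta=-7, new_sum=44+(-7)=37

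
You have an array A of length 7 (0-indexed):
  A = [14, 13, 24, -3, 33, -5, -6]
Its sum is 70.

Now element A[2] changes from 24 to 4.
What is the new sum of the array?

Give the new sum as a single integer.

Answer: 50

Derivation:
Old value at index 2: 24
New value at index 2: 4
Delta = 4 - 24 = -20
New sum = old_sum + delta = 70 + (-20) = 50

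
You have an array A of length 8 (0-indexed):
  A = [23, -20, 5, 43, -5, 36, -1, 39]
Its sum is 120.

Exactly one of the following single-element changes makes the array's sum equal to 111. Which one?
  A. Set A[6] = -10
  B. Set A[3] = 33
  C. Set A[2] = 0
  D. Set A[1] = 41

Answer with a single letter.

Answer: A

Derivation:
Option A: A[6] -1->-10, delta=-9, new_sum=120+(-9)=111 <-- matches target
Option B: A[3] 43->33, delta=-10, new_sum=120+(-10)=110
Option C: A[2] 5->0, delta=-5, new_sum=120+(-5)=115
Option D: A[1] -20->41, delta=61, new_sum=120+(61)=181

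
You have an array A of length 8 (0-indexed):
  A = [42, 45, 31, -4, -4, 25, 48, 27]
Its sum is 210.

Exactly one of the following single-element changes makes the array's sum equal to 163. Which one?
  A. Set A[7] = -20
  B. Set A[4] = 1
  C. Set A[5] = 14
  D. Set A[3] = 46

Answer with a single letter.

Option A: A[7] 27->-20, delta=-47, new_sum=210+(-47)=163 <-- matches target
Option B: A[4] -4->1, delta=5, new_sum=210+(5)=215
Option C: A[5] 25->14, delta=-11, new_sum=210+(-11)=199
Option D: A[3] -4->46, delta=50, new_sum=210+(50)=260

Answer: A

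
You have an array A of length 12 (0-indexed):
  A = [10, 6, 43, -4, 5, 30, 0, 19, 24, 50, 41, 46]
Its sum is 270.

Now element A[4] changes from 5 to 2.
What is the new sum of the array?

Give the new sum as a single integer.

Old value at index 4: 5
New value at index 4: 2
Delta = 2 - 5 = -3
New sum = old_sum + delta = 270 + (-3) = 267

Answer: 267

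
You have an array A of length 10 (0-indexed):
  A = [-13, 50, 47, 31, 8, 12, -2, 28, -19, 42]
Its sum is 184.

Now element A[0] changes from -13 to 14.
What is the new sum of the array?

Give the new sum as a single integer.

Answer: 211

Derivation:
Old value at index 0: -13
New value at index 0: 14
Delta = 14 - -13 = 27
New sum = old_sum + delta = 184 + (27) = 211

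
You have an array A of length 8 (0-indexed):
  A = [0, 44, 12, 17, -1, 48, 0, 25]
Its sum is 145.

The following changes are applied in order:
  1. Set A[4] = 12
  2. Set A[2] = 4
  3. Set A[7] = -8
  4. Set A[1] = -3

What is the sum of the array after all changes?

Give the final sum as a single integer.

Answer: 70

Derivation:
Initial sum: 145
Change 1: A[4] -1 -> 12, delta = 13, sum = 158
Change 2: A[2] 12 -> 4, delta = -8, sum = 150
Change 3: A[7] 25 -> -8, delta = -33, sum = 117
Change 4: A[1] 44 -> -3, delta = -47, sum = 70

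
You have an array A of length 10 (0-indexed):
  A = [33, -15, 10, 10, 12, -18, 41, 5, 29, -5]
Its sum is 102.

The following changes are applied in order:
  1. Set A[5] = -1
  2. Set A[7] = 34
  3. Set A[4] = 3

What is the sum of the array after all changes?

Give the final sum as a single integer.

Answer: 139

Derivation:
Initial sum: 102
Change 1: A[5] -18 -> -1, delta = 17, sum = 119
Change 2: A[7] 5 -> 34, delta = 29, sum = 148
Change 3: A[4] 12 -> 3, delta = -9, sum = 139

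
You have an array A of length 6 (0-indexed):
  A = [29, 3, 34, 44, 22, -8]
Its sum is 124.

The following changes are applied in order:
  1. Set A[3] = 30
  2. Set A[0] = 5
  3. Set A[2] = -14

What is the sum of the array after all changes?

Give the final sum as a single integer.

Answer: 38

Derivation:
Initial sum: 124
Change 1: A[3] 44 -> 30, delta = -14, sum = 110
Change 2: A[0] 29 -> 5, delta = -24, sum = 86
Change 3: A[2] 34 -> -14, delta = -48, sum = 38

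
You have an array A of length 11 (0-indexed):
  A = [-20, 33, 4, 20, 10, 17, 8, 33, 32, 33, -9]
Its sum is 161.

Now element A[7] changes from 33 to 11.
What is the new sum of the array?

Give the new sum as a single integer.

Answer: 139

Derivation:
Old value at index 7: 33
New value at index 7: 11
Delta = 11 - 33 = -22
New sum = old_sum + delta = 161 + (-22) = 139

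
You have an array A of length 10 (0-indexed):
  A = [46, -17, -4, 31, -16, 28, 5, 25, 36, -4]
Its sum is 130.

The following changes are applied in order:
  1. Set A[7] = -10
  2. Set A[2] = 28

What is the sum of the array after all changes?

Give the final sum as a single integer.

Initial sum: 130
Change 1: A[7] 25 -> -10, delta = -35, sum = 95
Change 2: A[2] -4 -> 28, delta = 32, sum = 127

Answer: 127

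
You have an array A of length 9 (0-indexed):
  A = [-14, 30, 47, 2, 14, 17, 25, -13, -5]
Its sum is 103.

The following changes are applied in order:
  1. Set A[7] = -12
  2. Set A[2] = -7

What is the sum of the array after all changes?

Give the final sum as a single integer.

Initial sum: 103
Change 1: A[7] -13 -> -12, delta = 1, sum = 104
Change 2: A[2] 47 -> -7, delta = -54, sum = 50

Answer: 50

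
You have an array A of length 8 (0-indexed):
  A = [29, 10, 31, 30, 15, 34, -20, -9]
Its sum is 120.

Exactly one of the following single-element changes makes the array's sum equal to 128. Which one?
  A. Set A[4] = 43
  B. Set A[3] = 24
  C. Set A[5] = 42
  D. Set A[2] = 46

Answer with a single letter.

Answer: C

Derivation:
Option A: A[4] 15->43, delta=28, new_sum=120+(28)=148
Option B: A[3] 30->24, delta=-6, new_sum=120+(-6)=114
Option C: A[5] 34->42, delta=8, new_sum=120+(8)=128 <-- matches target
Option D: A[2] 31->46, delta=15, new_sum=120+(15)=135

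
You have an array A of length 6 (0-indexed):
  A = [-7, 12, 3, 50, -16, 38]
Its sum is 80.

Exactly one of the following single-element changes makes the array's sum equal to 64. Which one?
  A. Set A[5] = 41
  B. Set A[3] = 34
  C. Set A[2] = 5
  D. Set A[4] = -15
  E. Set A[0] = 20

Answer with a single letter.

Option A: A[5] 38->41, delta=3, new_sum=80+(3)=83
Option B: A[3] 50->34, delta=-16, new_sum=80+(-16)=64 <-- matches target
Option C: A[2] 3->5, delta=2, new_sum=80+(2)=82
Option D: A[4] -16->-15, delta=1, new_sum=80+(1)=81
Option E: A[0] -7->20, delta=27, new_sum=80+(27)=107

Answer: B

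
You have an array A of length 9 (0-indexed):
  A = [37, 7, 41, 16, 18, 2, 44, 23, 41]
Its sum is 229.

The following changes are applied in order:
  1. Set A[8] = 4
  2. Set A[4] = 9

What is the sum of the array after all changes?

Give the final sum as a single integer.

Initial sum: 229
Change 1: A[8] 41 -> 4, delta = -37, sum = 192
Change 2: A[4] 18 -> 9, delta = -9, sum = 183

Answer: 183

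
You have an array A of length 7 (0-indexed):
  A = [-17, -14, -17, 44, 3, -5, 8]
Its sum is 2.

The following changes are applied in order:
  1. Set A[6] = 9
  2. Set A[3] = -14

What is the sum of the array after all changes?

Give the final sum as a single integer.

Answer: -55

Derivation:
Initial sum: 2
Change 1: A[6] 8 -> 9, delta = 1, sum = 3
Change 2: A[3] 44 -> -14, delta = -58, sum = -55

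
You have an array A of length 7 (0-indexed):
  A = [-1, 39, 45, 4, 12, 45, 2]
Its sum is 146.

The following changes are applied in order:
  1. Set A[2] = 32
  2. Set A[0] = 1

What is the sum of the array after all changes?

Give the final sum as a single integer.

Initial sum: 146
Change 1: A[2] 45 -> 32, delta = -13, sum = 133
Change 2: A[0] -1 -> 1, delta = 2, sum = 135

Answer: 135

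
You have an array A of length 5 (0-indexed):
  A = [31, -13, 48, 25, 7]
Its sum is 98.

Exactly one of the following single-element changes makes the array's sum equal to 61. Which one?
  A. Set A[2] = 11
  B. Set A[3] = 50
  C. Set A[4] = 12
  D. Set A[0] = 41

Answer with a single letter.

Option A: A[2] 48->11, delta=-37, new_sum=98+(-37)=61 <-- matches target
Option B: A[3] 25->50, delta=25, new_sum=98+(25)=123
Option C: A[4] 7->12, delta=5, new_sum=98+(5)=103
Option D: A[0] 31->41, delta=10, new_sum=98+(10)=108

Answer: A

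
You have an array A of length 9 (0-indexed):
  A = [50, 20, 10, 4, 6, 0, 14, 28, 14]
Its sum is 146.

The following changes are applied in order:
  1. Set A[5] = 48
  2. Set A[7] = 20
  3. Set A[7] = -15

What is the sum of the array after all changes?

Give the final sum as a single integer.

Initial sum: 146
Change 1: A[5] 0 -> 48, delta = 48, sum = 194
Change 2: A[7] 28 -> 20, delta = -8, sum = 186
Change 3: A[7] 20 -> -15, delta = -35, sum = 151

Answer: 151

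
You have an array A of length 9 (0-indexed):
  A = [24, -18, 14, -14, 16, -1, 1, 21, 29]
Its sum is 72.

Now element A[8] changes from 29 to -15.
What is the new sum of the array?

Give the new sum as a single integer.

Answer: 28

Derivation:
Old value at index 8: 29
New value at index 8: -15
Delta = -15 - 29 = -44
New sum = old_sum + delta = 72 + (-44) = 28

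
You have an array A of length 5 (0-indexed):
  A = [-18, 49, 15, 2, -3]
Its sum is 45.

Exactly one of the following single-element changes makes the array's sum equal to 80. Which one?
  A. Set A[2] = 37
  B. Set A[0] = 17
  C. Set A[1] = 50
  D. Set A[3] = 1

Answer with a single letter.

Option A: A[2] 15->37, delta=22, new_sum=45+(22)=67
Option B: A[0] -18->17, delta=35, new_sum=45+(35)=80 <-- matches target
Option C: A[1] 49->50, delta=1, new_sum=45+(1)=46
Option D: A[3] 2->1, delta=-1, new_sum=45+(-1)=44

Answer: B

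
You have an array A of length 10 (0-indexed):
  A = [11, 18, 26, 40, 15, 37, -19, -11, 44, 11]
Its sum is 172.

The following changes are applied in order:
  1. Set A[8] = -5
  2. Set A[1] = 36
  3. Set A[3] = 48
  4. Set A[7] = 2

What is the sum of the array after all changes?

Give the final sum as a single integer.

Initial sum: 172
Change 1: A[8] 44 -> -5, delta = -49, sum = 123
Change 2: A[1] 18 -> 36, delta = 18, sum = 141
Change 3: A[3] 40 -> 48, delta = 8, sum = 149
Change 4: A[7] -11 -> 2, delta = 13, sum = 162

Answer: 162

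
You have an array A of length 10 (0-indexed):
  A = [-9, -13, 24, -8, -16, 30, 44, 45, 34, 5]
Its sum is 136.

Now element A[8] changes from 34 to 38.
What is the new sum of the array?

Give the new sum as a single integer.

Answer: 140

Derivation:
Old value at index 8: 34
New value at index 8: 38
Delta = 38 - 34 = 4
New sum = old_sum + delta = 136 + (4) = 140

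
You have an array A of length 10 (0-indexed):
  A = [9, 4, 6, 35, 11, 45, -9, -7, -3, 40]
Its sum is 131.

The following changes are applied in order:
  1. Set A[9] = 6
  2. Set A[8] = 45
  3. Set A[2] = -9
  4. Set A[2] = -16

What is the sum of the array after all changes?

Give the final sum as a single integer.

Initial sum: 131
Change 1: A[9] 40 -> 6, delta = -34, sum = 97
Change 2: A[8] -3 -> 45, delta = 48, sum = 145
Change 3: A[2] 6 -> -9, delta = -15, sum = 130
Change 4: A[2] -9 -> -16, delta = -7, sum = 123

Answer: 123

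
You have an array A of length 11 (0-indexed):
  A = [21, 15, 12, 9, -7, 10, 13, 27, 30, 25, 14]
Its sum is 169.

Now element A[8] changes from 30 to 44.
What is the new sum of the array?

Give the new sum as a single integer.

Answer: 183

Derivation:
Old value at index 8: 30
New value at index 8: 44
Delta = 44 - 30 = 14
New sum = old_sum + delta = 169 + (14) = 183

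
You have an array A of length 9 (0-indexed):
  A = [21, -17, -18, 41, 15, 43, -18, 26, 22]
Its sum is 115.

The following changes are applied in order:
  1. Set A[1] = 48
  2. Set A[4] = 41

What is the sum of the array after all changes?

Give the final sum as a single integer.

Initial sum: 115
Change 1: A[1] -17 -> 48, delta = 65, sum = 180
Change 2: A[4] 15 -> 41, delta = 26, sum = 206

Answer: 206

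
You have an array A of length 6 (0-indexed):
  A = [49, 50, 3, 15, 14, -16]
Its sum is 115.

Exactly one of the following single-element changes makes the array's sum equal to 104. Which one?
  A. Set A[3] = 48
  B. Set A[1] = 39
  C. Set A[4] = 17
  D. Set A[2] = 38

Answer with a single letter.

Option A: A[3] 15->48, delta=33, new_sum=115+(33)=148
Option B: A[1] 50->39, delta=-11, new_sum=115+(-11)=104 <-- matches target
Option C: A[4] 14->17, delta=3, new_sum=115+(3)=118
Option D: A[2] 3->38, delta=35, new_sum=115+(35)=150

Answer: B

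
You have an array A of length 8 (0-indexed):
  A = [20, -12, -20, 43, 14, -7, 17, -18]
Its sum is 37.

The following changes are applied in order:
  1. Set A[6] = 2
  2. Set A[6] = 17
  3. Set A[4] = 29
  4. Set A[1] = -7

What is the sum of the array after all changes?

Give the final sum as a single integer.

Initial sum: 37
Change 1: A[6] 17 -> 2, delta = -15, sum = 22
Change 2: A[6] 2 -> 17, delta = 15, sum = 37
Change 3: A[4] 14 -> 29, delta = 15, sum = 52
Change 4: A[1] -12 -> -7, delta = 5, sum = 57

Answer: 57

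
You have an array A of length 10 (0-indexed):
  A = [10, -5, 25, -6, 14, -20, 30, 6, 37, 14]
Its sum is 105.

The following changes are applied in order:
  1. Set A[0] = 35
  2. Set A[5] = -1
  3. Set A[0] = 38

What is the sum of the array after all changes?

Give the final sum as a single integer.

Answer: 152

Derivation:
Initial sum: 105
Change 1: A[0] 10 -> 35, delta = 25, sum = 130
Change 2: A[5] -20 -> -1, delta = 19, sum = 149
Change 3: A[0] 35 -> 38, delta = 3, sum = 152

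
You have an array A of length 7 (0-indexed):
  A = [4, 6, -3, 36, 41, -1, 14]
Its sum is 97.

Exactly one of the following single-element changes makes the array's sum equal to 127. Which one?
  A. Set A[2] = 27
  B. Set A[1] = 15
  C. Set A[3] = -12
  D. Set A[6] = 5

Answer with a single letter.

Option A: A[2] -3->27, delta=30, new_sum=97+(30)=127 <-- matches target
Option B: A[1] 6->15, delta=9, new_sum=97+(9)=106
Option C: A[3] 36->-12, delta=-48, new_sum=97+(-48)=49
Option D: A[6] 14->5, delta=-9, new_sum=97+(-9)=88

Answer: A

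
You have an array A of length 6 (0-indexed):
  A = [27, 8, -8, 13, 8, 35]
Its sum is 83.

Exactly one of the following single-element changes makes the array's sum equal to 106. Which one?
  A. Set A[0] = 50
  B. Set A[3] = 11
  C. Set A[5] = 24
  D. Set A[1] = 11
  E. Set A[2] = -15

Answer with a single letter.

Answer: A

Derivation:
Option A: A[0] 27->50, delta=23, new_sum=83+(23)=106 <-- matches target
Option B: A[3] 13->11, delta=-2, new_sum=83+(-2)=81
Option C: A[5] 35->24, delta=-11, new_sum=83+(-11)=72
Option D: A[1] 8->11, delta=3, new_sum=83+(3)=86
Option E: A[2] -8->-15, delta=-7, new_sum=83+(-7)=76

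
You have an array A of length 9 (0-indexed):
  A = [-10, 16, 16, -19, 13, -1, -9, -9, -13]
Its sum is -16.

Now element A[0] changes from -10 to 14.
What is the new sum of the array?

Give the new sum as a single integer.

Answer: 8

Derivation:
Old value at index 0: -10
New value at index 0: 14
Delta = 14 - -10 = 24
New sum = old_sum + delta = -16 + (24) = 8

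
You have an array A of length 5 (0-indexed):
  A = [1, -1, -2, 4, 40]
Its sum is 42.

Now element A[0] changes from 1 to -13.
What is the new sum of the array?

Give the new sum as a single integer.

Answer: 28

Derivation:
Old value at index 0: 1
New value at index 0: -13
Delta = -13 - 1 = -14
New sum = old_sum + delta = 42 + (-14) = 28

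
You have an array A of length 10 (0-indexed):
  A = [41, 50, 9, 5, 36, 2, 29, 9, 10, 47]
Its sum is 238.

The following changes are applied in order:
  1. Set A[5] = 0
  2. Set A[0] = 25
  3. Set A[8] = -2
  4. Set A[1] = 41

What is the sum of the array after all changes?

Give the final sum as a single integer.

Initial sum: 238
Change 1: A[5] 2 -> 0, delta = -2, sum = 236
Change 2: A[0] 41 -> 25, delta = -16, sum = 220
Change 3: A[8] 10 -> -2, delta = -12, sum = 208
Change 4: A[1] 50 -> 41, delta = -9, sum = 199

Answer: 199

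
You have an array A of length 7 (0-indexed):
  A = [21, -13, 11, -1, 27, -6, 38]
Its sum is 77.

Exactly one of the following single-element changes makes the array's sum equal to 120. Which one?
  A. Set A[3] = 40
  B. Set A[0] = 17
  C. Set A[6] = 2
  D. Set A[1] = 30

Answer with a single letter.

Option A: A[3] -1->40, delta=41, new_sum=77+(41)=118
Option B: A[0] 21->17, delta=-4, new_sum=77+(-4)=73
Option C: A[6] 38->2, delta=-36, new_sum=77+(-36)=41
Option D: A[1] -13->30, delta=43, new_sum=77+(43)=120 <-- matches target

Answer: D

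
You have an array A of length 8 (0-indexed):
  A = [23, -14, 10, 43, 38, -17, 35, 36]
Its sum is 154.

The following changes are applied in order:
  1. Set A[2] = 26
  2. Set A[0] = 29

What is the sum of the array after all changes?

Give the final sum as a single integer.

Answer: 176

Derivation:
Initial sum: 154
Change 1: A[2] 10 -> 26, delta = 16, sum = 170
Change 2: A[0] 23 -> 29, delta = 6, sum = 176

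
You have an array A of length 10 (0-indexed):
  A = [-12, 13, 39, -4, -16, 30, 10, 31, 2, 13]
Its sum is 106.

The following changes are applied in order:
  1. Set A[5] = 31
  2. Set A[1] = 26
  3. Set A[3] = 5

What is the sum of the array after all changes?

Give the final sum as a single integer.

Initial sum: 106
Change 1: A[5] 30 -> 31, delta = 1, sum = 107
Change 2: A[1] 13 -> 26, delta = 13, sum = 120
Change 3: A[3] -4 -> 5, delta = 9, sum = 129

Answer: 129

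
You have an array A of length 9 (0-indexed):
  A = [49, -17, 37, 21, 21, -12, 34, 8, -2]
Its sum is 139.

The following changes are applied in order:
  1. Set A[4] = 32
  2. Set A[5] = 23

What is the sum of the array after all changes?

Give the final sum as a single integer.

Initial sum: 139
Change 1: A[4] 21 -> 32, delta = 11, sum = 150
Change 2: A[5] -12 -> 23, delta = 35, sum = 185

Answer: 185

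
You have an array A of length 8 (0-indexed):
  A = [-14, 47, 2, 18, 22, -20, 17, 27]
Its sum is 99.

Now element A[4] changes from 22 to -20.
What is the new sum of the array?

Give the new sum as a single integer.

Answer: 57

Derivation:
Old value at index 4: 22
New value at index 4: -20
Delta = -20 - 22 = -42
New sum = old_sum + delta = 99 + (-42) = 57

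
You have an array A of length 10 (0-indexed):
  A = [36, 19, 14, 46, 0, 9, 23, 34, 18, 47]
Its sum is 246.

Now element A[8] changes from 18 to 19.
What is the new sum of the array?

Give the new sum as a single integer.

Answer: 247

Derivation:
Old value at index 8: 18
New value at index 8: 19
Delta = 19 - 18 = 1
New sum = old_sum + delta = 246 + (1) = 247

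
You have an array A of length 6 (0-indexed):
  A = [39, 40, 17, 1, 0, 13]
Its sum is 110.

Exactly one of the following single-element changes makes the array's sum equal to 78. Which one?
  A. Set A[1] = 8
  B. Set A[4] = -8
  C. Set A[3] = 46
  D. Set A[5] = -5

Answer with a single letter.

Answer: A

Derivation:
Option A: A[1] 40->8, delta=-32, new_sum=110+(-32)=78 <-- matches target
Option B: A[4] 0->-8, delta=-8, new_sum=110+(-8)=102
Option C: A[3] 1->46, delta=45, new_sum=110+(45)=155
Option D: A[5] 13->-5, delta=-18, new_sum=110+(-18)=92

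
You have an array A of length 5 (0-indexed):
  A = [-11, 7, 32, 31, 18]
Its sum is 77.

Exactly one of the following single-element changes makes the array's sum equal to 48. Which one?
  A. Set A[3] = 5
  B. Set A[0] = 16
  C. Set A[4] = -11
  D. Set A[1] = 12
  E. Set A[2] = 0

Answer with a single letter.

Option A: A[3] 31->5, delta=-26, new_sum=77+(-26)=51
Option B: A[0] -11->16, delta=27, new_sum=77+(27)=104
Option C: A[4] 18->-11, delta=-29, new_sum=77+(-29)=48 <-- matches target
Option D: A[1] 7->12, delta=5, new_sum=77+(5)=82
Option E: A[2] 32->0, delta=-32, new_sum=77+(-32)=45

Answer: C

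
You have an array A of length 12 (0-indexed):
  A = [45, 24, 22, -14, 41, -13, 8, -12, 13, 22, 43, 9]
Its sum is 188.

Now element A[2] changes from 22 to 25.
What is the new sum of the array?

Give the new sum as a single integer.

Answer: 191

Derivation:
Old value at index 2: 22
New value at index 2: 25
Delta = 25 - 22 = 3
New sum = old_sum + delta = 188 + (3) = 191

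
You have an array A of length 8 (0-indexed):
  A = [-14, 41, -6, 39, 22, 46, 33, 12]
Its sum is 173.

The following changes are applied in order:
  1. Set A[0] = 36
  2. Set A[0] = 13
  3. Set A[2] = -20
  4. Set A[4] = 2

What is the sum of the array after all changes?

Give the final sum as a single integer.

Answer: 166

Derivation:
Initial sum: 173
Change 1: A[0] -14 -> 36, delta = 50, sum = 223
Change 2: A[0] 36 -> 13, delta = -23, sum = 200
Change 3: A[2] -6 -> -20, delta = -14, sum = 186
Change 4: A[4] 22 -> 2, delta = -20, sum = 166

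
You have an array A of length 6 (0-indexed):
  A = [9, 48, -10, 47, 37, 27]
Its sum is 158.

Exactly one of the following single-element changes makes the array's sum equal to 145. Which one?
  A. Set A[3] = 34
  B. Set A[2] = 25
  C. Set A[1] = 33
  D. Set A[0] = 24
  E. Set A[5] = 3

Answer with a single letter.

Answer: A

Derivation:
Option A: A[3] 47->34, delta=-13, new_sum=158+(-13)=145 <-- matches target
Option B: A[2] -10->25, delta=35, new_sum=158+(35)=193
Option C: A[1] 48->33, delta=-15, new_sum=158+(-15)=143
Option D: A[0] 9->24, delta=15, new_sum=158+(15)=173
Option E: A[5] 27->3, delta=-24, new_sum=158+(-24)=134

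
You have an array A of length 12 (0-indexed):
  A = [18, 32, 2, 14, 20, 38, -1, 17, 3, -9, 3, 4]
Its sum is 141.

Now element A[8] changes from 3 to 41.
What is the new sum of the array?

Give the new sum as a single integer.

Answer: 179

Derivation:
Old value at index 8: 3
New value at index 8: 41
Delta = 41 - 3 = 38
New sum = old_sum + delta = 141 + (38) = 179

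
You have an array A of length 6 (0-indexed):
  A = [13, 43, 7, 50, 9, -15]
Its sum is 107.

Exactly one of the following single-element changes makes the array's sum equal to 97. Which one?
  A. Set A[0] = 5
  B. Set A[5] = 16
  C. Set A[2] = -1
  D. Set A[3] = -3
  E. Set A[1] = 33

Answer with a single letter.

Option A: A[0] 13->5, delta=-8, new_sum=107+(-8)=99
Option B: A[5] -15->16, delta=31, new_sum=107+(31)=138
Option C: A[2] 7->-1, delta=-8, new_sum=107+(-8)=99
Option D: A[3] 50->-3, delta=-53, new_sum=107+(-53)=54
Option E: A[1] 43->33, delta=-10, new_sum=107+(-10)=97 <-- matches target

Answer: E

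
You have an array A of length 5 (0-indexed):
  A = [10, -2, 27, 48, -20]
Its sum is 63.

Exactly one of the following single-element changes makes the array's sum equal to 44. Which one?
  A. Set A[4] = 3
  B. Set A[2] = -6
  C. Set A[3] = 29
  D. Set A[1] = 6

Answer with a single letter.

Option A: A[4] -20->3, delta=23, new_sum=63+(23)=86
Option B: A[2] 27->-6, delta=-33, new_sum=63+(-33)=30
Option C: A[3] 48->29, delta=-19, new_sum=63+(-19)=44 <-- matches target
Option D: A[1] -2->6, delta=8, new_sum=63+(8)=71

Answer: C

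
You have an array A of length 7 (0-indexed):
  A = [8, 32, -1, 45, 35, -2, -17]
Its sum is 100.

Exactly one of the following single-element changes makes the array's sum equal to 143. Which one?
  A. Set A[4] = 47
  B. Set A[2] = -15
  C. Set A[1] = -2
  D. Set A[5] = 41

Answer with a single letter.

Option A: A[4] 35->47, delta=12, new_sum=100+(12)=112
Option B: A[2] -1->-15, delta=-14, new_sum=100+(-14)=86
Option C: A[1] 32->-2, delta=-34, new_sum=100+(-34)=66
Option D: A[5] -2->41, delta=43, new_sum=100+(43)=143 <-- matches target

Answer: D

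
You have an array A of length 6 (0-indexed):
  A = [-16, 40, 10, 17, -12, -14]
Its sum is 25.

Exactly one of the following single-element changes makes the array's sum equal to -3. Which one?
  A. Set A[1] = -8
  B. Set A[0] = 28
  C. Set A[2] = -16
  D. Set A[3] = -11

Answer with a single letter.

Option A: A[1] 40->-8, delta=-48, new_sum=25+(-48)=-23
Option B: A[0] -16->28, delta=44, new_sum=25+(44)=69
Option C: A[2] 10->-16, delta=-26, new_sum=25+(-26)=-1
Option D: A[3] 17->-11, delta=-28, new_sum=25+(-28)=-3 <-- matches target

Answer: D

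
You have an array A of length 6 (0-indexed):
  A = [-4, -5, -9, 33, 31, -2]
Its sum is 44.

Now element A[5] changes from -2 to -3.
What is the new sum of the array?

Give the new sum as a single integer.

Answer: 43

Derivation:
Old value at index 5: -2
New value at index 5: -3
Delta = -3 - -2 = -1
New sum = old_sum + delta = 44 + (-1) = 43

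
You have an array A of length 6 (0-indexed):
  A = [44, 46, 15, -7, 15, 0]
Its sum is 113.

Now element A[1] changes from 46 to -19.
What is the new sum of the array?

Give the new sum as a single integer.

Answer: 48

Derivation:
Old value at index 1: 46
New value at index 1: -19
Delta = -19 - 46 = -65
New sum = old_sum + delta = 113 + (-65) = 48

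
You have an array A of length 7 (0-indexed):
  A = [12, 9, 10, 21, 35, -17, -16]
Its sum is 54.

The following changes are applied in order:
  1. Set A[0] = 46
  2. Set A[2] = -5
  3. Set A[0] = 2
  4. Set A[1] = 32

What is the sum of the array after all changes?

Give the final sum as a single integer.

Answer: 52

Derivation:
Initial sum: 54
Change 1: A[0] 12 -> 46, delta = 34, sum = 88
Change 2: A[2] 10 -> -5, delta = -15, sum = 73
Change 3: A[0] 46 -> 2, delta = -44, sum = 29
Change 4: A[1] 9 -> 32, delta = 23, sum = 52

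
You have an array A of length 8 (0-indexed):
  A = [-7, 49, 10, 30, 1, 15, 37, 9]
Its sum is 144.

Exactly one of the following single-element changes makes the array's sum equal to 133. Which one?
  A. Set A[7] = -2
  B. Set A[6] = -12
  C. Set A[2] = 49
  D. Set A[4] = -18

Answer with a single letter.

Option A: A[7] 9->-2, delta=-11, new_sum=144+(-11)=133 <-- matches target
Option B: A[6] 37->-12, delta=-49, new_sum=144+(-49)=95
Option C: A[2] 10->49, delta=39, new_sum=144+(39)=183
Option D: A[4] 1->-18, delta=-19, new_sum=144+(-19)=125

Answer: A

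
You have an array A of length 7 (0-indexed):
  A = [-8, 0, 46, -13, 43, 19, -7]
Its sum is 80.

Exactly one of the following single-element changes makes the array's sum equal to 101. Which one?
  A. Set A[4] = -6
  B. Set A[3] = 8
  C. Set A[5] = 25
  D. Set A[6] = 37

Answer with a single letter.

Answer: B

Derivation:
Option A: A[4] 43->-6, delta=-49, new_sum=80+(-49)=31
Option B: A[3] -13->8, delta=21, new_sum=80+(21)=101 <-- matches target
Option C: A[5] 19->25, delta=6, new_sum=80+(6)=86
Option D: A[6] -7->37, delta=44, new_sum=80+(44)=124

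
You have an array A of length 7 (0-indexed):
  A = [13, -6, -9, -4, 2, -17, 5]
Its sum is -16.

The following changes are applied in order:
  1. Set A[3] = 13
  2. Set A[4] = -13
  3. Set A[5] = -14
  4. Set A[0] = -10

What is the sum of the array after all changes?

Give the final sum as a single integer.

Answer: -34

Derivation:
Initial sum: -16
Change 1: A[3] -4 -> 13, delta = 17, sum = 1
Change 2: A[4] 2 -> -13, delta = -15, sum = -14
Change 3: A[5] -17 -> -14, delta = 3, sum = -11
Change 4: A[0] 13 -> -10, delta = -23, sum = -34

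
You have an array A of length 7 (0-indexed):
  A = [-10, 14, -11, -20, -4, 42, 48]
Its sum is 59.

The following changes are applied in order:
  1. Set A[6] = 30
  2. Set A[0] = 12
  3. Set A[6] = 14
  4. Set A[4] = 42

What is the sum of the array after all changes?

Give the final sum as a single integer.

Initial sum: 59
Change 1: A[6] 48 -> 30, delta = -18, sum = 41
Change 2: A[0] -10 -> 12, delta = 22, sum = 63
Change 3: A[6] 30 -> 14, delta = -16, sum = 47
Change 4: A[4] -4 -> 42, delta = 46, sum = 93

Answer: 93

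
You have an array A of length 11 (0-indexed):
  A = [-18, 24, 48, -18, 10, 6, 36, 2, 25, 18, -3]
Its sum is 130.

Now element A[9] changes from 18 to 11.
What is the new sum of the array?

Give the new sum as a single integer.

Answer: 123

Derivation:
Old value at index 9: 18
New value at index 9: 11
Delta = 11 - 18 = -7
New sum = old_sum + delta = 130 + (-7) = 123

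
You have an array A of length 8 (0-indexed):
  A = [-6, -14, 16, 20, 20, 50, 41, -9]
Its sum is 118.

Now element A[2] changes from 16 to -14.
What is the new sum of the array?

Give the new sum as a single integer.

Answer: 88

Derivation:
Old value at index 2: 16
New value at index 2: -14
Delta = -14 - 16 = -30
New sum = old_sum + delta = 118 + (-30) = 88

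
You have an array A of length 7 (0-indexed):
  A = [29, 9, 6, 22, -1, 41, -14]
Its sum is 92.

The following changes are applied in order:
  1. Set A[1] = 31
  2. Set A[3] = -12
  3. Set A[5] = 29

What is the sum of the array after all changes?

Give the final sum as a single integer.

Answer: 68

Derivation:
Initial sum: 92
Change 1: A[1] 9 -> 31, delta = 22, sum = 114
Change 2: A[3] 22 -> -12, delta = -34, sum = 80
Change 3: A[5] 41 -> 29, delta = -12, sum = 68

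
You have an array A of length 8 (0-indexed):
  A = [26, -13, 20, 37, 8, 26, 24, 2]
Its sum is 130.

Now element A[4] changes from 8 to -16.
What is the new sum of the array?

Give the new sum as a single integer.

Old value at index 4: 8
New value at index 4: -16
Delta = -16 - 8 = -24
New sum = old_sum + delta = 130 + (-24) = 106

Answer: 106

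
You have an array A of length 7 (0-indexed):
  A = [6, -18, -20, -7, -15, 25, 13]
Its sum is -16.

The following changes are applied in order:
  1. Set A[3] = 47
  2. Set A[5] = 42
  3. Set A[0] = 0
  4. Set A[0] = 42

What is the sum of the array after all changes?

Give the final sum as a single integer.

Initial sum: -16
Change 1: A[3] -7 -> 47, delta = 54, sum = 38
Change 2: A[5] 25 -> 42, delta = 17, sum = 55
Change 3: A[0] 6 -> 0, delta = -6, sum = 49
Change 4: A[0] 0 -> 42, delta = 42, sum = 91

Answer: 91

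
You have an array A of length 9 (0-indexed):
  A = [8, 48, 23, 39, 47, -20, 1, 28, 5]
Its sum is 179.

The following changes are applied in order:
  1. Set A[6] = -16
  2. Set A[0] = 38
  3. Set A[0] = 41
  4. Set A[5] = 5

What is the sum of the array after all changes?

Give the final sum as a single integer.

Initial sum: 179
Change 1: A[6] 1 -> -16, delta = -17, sum = 162
Change 2: A[0] 8 -> 38, delta = 30, sum = 192
Change 3: A[0] 38 -> 41, delta = 3, sum = 195
Change 4: A[5] -20 -> 5, delta = 25, sum = 220

Answer: 220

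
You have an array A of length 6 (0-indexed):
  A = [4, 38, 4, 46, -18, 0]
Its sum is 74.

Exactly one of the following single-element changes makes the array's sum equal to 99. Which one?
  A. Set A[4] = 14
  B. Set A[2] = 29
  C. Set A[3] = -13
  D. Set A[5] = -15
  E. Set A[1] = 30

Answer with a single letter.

Answer: B

Derivation:
Option A: A[4] -18->14, delta=32, new_sum=74+(32)=106
Option B: A[2] 4->29, delta=25, new_sum=74+(25)=99 <-- matches target
Option C: A[3] 46->-13, delta=-59, new_sum=74+(-59)=15
Option D: A[5] 0->-15, delta=-15, new_sum=74+(-15)=59
Option E: A[1] 38->30, delta=-8, new_sum=74+(-8)=66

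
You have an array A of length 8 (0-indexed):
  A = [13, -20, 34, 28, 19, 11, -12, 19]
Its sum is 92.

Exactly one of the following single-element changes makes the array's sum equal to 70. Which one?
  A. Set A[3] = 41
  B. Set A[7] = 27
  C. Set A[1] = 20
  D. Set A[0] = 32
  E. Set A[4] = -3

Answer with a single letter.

Option A: A[3] 28->41, delta=13, new_sum=92+(13)=105
Option B: A[7] 19->27, delta=8, new_sum=92+(8)=100
Option C: A[1] -20->20, delta=40, new_sum=92+(40)=132
Option D: A[0] 13->32, delta=19, new_sum=92+(19)=111
Option E: A[4] 19->-3, delta=-22, new_sum=92+(-22)=70 <-- matches target

Answer: E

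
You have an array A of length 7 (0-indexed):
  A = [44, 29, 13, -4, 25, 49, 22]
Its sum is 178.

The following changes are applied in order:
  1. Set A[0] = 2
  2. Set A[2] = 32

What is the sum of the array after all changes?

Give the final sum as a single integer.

Answer: 155

Derivation:
Initial sum: 178
Change 1: A[0] 44 -> 2, delta = -42, sum = 136
Change 2: A[2] 13 -> 32, delta = 19, sum = 155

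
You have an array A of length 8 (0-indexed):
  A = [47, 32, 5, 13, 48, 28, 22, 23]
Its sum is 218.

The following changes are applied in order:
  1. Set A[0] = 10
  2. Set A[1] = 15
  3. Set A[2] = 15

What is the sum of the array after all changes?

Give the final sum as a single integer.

Initial sum: 218
Change 1: A[0] 47 -> 10, delta = -37, sum = 181
Change 2: A[1] 32 -> 15, delta = -17, sum = 164
Change 3: A[2] 5 -> 15, delta = 10, sum = 174

Answer: 174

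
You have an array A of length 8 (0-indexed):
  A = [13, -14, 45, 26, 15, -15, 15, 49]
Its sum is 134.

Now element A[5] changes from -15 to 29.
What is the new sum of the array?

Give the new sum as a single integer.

Old value at index 5: -15
New value at index 5: 29
Delta = 29 - -15 = 44
New sum = old_sum + delta = 134 + (44) = 178

Answer: 178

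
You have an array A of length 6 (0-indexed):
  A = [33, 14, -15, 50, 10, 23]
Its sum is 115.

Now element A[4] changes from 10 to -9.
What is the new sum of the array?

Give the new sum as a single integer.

Answer: 96

Derivation:
Old value at index 4: 10
New value at index 4: -9
Delta = -9 - 10 = -19
New sum = old_sum + delta = 115 + (-19) = 96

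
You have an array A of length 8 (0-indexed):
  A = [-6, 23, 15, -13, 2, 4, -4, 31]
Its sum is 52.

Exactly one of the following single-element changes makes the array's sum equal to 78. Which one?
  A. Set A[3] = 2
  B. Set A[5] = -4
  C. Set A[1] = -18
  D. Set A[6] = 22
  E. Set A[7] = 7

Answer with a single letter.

Answer: D

Derivation:
Option A: A[3] -13->2, delta=15, new_sum=52+(15)=67
Option B: A[5] 4->-4, delta=-8, new_sum=52+(-8)=44
Option C: A[1] 23->-18, delta=-41, new_sum=52+(-41)=11
Option D: A[6] -4->22, delta=26, new_sum=52+(26)=78 <-- matches target
Option E: A[7] 31->7, delta=-24, new_sum=52+(-24)=28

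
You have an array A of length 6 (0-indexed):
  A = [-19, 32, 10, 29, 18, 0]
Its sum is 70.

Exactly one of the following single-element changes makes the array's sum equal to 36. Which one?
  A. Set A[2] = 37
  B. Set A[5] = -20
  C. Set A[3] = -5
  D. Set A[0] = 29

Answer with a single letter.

Option A: A[2] 10->37, delta=27, new_sum=70+(27)=97
Option B: A[5] 0->-20, delta=-20, new_sum=70+(-20)=50
Option C: A[3] 29->-5, delta=-34, new_sum=70+(-34)=36 <-- matches target
Option D: A[0] -19->29, delta=48, new_sum=70+(48)=118

Answer: C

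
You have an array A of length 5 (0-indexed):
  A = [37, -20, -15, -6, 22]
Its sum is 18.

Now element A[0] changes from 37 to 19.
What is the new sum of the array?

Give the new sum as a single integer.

Answer: 0

Derivation:
Old value at index 0: 37
New value at index 0: 19
Delta = 19 - 37 = -18
New sum = old_sum + delta = 18 + (-18) = 0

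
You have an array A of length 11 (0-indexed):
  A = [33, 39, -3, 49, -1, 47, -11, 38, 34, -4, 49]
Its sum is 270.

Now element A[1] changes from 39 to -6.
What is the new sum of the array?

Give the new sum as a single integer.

Answer: 225

Derivation:
Old value at index 1: 39
New value at index 1: -6
Delta = -6 - 39 = -45
New sum = old_sum + delta = 270 + (-45) = 225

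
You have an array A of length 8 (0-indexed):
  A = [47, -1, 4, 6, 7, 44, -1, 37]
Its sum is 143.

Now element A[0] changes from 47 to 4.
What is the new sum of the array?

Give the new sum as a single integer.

Old value at index 0: 47
New value at index 0: 4
Delta = 4 - 47 = -43
New sum = old_sum + delta = 143 + (-43) = 100

Answer: 100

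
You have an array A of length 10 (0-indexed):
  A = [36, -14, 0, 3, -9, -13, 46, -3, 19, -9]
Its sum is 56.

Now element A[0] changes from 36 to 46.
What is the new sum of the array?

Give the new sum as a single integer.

Old value at index 0: 36
New value at index 0: 46
Delta = 46 - 36 = 10
New sum = old_sum + delta = 56 + (10) = 66

Answer: 66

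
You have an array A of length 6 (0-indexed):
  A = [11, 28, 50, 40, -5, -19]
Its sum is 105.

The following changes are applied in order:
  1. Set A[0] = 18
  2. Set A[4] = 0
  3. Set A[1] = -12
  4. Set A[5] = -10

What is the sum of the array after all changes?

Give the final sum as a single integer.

Initial sum: 105
Change 1: A[0] 11 -> 18, delta = 7, sum = 112
Change 2: A[4] -5 -> 0, delta = 5, sum = 117
Change 3: A[1] 28 -> -12, delta = -40, sum = 77
Change 4: A[5] -19 -> -10, delta = 9, sum = 86

Answer: 86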